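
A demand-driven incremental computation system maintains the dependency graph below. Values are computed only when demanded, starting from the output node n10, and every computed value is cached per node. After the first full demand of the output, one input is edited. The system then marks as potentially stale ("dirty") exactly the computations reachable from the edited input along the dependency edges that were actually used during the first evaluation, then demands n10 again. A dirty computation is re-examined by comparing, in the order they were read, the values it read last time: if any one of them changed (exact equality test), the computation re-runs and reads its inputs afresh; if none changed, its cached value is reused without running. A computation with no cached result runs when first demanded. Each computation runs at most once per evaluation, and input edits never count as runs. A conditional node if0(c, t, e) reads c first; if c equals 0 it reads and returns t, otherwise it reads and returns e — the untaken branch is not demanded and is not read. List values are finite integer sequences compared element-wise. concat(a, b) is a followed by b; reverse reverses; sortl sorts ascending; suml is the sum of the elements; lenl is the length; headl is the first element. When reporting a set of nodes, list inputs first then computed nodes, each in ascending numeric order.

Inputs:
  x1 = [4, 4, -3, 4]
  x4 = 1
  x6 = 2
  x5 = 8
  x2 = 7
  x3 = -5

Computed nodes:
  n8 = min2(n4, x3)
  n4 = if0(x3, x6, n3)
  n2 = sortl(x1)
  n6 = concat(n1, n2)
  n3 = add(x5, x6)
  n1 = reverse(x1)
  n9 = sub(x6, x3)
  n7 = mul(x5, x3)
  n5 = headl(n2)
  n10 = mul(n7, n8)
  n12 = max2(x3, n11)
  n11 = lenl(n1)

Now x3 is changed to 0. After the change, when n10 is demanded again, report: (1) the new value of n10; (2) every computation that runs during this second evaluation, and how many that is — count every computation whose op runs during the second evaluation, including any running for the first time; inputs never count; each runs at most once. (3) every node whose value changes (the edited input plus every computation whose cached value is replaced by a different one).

New value of n10: 0.
Computations that run: n4, n7, n8, n10 — 4 in total.
Values that change: x3, n4, n7, n8, n10.

First evaluation (everything demanded from the output):
  n3 = add(8, 2) = 10
  n4 = if0(x3=-5 -> else branch n3) = 10
  n7 = mul(8, -5) = -40
  n8 = min2(10, -5) = -5
  n10 = mul(-40, -5) = 200

Propagation after the edit:
  n4: runs — x3 -5->0; result 2.
  n7: runs — x3 -5->0; result 0.
  n8: runs — n4 10->2; x3 -5->0; result 0.
  n10: runs — n7 -40->0; n8 -5->0; result 0.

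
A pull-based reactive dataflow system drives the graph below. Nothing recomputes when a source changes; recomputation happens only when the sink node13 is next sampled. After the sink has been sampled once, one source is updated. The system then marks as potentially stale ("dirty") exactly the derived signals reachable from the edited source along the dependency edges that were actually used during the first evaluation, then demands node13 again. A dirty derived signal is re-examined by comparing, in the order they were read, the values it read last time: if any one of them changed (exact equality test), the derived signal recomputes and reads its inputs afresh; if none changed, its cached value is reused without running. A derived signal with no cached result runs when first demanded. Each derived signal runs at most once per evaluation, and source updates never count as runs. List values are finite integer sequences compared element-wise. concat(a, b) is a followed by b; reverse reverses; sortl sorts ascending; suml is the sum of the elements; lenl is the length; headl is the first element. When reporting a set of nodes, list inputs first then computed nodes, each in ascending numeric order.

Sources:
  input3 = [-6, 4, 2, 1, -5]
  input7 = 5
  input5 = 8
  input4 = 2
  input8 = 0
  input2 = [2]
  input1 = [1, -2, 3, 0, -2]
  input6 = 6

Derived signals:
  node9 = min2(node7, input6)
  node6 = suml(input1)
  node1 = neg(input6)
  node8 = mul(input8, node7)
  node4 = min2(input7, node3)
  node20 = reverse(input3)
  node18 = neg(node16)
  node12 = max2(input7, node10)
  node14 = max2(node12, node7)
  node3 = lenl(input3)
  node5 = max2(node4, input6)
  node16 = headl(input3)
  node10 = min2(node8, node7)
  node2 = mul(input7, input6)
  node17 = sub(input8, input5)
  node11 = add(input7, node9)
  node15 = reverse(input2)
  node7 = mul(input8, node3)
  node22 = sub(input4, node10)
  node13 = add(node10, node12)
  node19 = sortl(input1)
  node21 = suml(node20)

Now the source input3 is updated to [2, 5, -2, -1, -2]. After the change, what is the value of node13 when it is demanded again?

First evaluation (everything demanded from the output):
  node3 = lenl([-6, 4, 2, 1, -5]) = 5
  node7 = mul(0, 5) = 0
  node8 = mul(0, 0) = 0
  node10 = min2(0, 0) = 0
  node12 = max2(5, 0) = 5
  node13 = add(0, 5) = 5

Propagation after the edit:
  node3: runs — input3 [-6, 4, 2, 1, -5]->[2, 5, -2, -1, -2]; result 5 (same value as before).
  node7: checked — values it read are unchanged (input8 unchanged, node3 unchanged); reused cached 0 without running.
  node8: checked — values it read are unchanged (input8 unchanged, node7 unchanged); reused cached 0 without running.
  node10: checked — values it read are unchanged (node8 unchanged, node7 unchanged); reused cached 0 without running.
  node12: checked — values it read are unchanged (input7 unchanged, node10 unchanged); reused cached 5 without running.
  node13: checked — values it read are unchanged (node10 unchanged, node12 unchanged); reused cached 5 without running.

Key observation: the change is absorbed at node3 — it re-runs but produces the same value, and the output's value is unchanged.

New value of node13: 5.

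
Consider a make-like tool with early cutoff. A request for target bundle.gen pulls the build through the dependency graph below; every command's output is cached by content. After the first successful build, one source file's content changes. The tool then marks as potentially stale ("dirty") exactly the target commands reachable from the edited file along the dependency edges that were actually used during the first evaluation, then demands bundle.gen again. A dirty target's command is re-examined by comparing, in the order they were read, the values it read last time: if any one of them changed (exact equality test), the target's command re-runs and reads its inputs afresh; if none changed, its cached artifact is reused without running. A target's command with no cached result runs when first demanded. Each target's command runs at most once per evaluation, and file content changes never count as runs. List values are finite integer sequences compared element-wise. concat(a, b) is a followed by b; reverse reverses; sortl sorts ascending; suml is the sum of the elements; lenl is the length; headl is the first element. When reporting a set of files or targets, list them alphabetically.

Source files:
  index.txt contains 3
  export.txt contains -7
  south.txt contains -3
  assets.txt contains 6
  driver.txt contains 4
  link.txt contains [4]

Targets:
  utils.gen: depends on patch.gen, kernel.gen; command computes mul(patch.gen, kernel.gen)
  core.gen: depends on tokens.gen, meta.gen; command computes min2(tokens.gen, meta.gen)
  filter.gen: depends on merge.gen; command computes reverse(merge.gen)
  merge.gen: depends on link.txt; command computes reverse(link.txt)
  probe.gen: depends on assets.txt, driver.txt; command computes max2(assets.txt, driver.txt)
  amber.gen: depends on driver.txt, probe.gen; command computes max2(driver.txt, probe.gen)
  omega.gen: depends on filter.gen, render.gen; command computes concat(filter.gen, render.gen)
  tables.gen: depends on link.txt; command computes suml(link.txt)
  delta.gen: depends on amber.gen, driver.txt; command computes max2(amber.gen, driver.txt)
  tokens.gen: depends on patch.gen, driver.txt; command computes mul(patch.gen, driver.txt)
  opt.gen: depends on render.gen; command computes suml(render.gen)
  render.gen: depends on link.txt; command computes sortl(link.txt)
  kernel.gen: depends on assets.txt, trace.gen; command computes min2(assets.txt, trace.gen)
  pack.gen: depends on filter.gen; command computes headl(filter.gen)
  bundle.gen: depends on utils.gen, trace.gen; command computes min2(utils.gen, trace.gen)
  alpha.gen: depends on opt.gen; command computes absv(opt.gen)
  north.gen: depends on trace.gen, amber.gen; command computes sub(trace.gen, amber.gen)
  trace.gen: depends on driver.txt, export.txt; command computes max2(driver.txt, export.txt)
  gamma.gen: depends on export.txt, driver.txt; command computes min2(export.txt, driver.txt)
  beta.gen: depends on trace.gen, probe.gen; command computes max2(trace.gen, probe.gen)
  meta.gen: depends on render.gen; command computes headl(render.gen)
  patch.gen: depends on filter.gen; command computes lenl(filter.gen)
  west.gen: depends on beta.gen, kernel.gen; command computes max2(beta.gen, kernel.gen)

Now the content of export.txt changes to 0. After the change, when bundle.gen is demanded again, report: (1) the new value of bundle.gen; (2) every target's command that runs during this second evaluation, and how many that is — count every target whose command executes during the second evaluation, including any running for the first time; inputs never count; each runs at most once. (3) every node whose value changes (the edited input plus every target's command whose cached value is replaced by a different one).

Demanding bundle.gen again yields 4.
1 target commands run: trace.gen.
The nodes whose values change: export.txt.
Note the absorption at trace.gen: it re-runs yet its value is the same, leaving the output's value untouched.

First demand of the output computes:
  merge.gen = reverse([4]) = [4]
  filter.gen = reverse([4]) = [4]
  patch.gen = lenl([4]) = 1
  trace.gen = max2(4, -7) = 4
  kernel.gen = min2(6, 4) = 4
  utils.gen = mul(1, 4) = 4
  bundle.gen = min2(4, 4) = 4

After the edit, cleaning proceeds:
  trace.gen: a read changed (export.txt -7->0) — executes, giving 4 — identical to its old value.
  kernel.gen: dirty, but its reads are unchanged (assets.txt unchanged, trace.gen unchanged); cached 4 stands.
  utils.gen: dirty, but its reads are unchanged (patch.gen unchanged, kernel.gen unchanged); cached 4 stands.
  bundle.gen: dirty, but its reads are unchanged (utils.gen unchanged, trace.gen unchanged); cached 4 stands.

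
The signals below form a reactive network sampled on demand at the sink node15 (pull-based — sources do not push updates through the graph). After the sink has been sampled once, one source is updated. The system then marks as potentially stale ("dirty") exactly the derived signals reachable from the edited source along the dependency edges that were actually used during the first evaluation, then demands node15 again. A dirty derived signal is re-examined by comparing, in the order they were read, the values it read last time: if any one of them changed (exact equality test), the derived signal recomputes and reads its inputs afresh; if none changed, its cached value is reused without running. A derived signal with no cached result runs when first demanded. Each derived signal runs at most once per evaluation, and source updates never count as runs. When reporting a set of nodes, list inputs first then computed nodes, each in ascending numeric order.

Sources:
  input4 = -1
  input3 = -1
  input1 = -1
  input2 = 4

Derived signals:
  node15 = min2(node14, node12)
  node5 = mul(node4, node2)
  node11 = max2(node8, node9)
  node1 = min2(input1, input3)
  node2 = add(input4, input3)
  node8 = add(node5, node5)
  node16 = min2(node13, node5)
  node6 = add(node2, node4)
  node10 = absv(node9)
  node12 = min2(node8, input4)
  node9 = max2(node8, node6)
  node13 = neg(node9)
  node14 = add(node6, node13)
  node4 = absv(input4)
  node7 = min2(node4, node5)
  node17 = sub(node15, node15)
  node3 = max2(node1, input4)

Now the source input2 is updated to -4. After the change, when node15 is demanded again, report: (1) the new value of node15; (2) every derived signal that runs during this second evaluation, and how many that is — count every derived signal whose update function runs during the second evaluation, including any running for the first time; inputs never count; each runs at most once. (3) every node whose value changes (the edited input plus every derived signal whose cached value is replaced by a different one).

node15 now evaluates to -4.
Run set: none (0 run).
Changed values: input2.
The important point: nothing the output needs ever reads input2, so the edit is invisible to it.

Initial pass — values computed on the first demand:
  node2 = add(-1, -1) = -2
  node4 = absv(-1) = 1
  node5 = mul(1, -2) = -2
  node6 = add(-2, 1) = -1
  node8 = add(-2, -2) = -4
  node9 = max2(-4, -1) = -1
  node12 = min2(-4, -1) = -4
  node13 = neg(-1) = 1
  node14 = add(-1, 1) = 0
  node15 = min2(0, -4) = -4

Second demand — change propagation:
  no demanded computation ever read input2, so the edit dirties nothing and nothing runs.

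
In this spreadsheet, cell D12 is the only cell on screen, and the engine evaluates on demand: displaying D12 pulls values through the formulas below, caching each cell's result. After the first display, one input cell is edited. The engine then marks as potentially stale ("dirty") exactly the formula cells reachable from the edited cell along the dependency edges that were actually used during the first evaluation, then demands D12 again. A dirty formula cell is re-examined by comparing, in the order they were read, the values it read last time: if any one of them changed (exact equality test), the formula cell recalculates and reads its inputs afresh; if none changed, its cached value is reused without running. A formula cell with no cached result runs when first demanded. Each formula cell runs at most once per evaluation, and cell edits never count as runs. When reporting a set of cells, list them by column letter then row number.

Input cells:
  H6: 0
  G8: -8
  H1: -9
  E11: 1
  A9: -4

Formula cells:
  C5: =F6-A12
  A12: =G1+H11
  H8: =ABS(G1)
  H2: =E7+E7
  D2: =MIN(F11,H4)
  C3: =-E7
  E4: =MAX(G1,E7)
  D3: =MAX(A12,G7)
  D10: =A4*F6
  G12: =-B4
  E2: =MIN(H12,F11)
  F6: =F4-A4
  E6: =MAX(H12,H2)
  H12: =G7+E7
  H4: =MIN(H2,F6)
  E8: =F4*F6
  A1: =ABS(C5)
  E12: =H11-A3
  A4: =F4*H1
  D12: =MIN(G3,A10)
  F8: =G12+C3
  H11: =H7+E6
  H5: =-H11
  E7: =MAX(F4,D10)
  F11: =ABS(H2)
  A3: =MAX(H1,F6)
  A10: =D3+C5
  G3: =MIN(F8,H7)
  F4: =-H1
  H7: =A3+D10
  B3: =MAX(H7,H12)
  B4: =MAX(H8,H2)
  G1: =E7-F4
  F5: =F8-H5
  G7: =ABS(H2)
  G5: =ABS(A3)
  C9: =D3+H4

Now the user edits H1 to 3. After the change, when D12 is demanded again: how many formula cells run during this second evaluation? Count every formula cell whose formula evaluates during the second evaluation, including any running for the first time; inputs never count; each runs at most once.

Run set: A3, A4, A10, A12, B4, C3, C5, D3, D10, D12, E6, E7, F4, F6, F8, G1, G3, G7, G12, H2, H7, H11, H12 (23 run).
The important point: at H8 every value read last time is unchanged, so the dirty flag clears without a run.

Initial pass — values computed on the first demand:
  F4 = -(-9) = 9
  A4 = 9 * -9 = -81
  F6 = 9 - -81 = 90
  A3 = MAX(-9, 90) = 90
  D10 = -81 * 90 = -7290
  E7 = MAX(9, -7290) = 9
  C3 = -(9) = -9
  G1 = 9 - 9 = 0
  H2 = 9 + 9 = 18
  G7 = ABS(18) = 18
  H7 = 90 + -7290 = -7200
  H8 = ABS(0) = 0
  B4 = MAX(0, 18) = 18
  G12 = -(18) = -18
  F8 = -18 + -9 = -27
  G3 = MIN(-27, -7200) = -7200
  H12 = 18 + 9 = 27
  E6 = MAX(27, 18) = 27
  H11 = -7200 + 27 = -7173
  A12 = 0 + -7173 = -7173
  C5 = 90 - -7173 = 7263
  D3 = MAX(-7173, 18) = 18
  A10 = 18 + 7263 = 7281
  D12 = MIN(-7200, 7281) = -7200

Second demand — change propagation:
  F4: re-runs because H1 -9->3; new result -3.
  A4: re-runs because F4 9->-3; H1 -9->3; new result -9.
  F6: re-runs because F4 9->-3; A4 -81->-9; new result 6.
  A3: re-runs because H1 -9->3; F6 90->6; new result 6.
  D10: re-runs because A4 -81->-9; F6 90->6; new result -54.
  E7: re-runs because F4 9->-3; D10 -7290->-54; new result -3.
  C3: re-runs because E7 9->-3; new result 3.
  G1: re-runs because E7 9->-3; F4 9->-3; new result 0 (unchanged).
  H2: re-runs because E7 9->-3; E7 9->-3; new result -6.
  G7: re-runs because H2 18->-6; new result 6.
  H7: re-runs because A3 90->6; D10 -7290->-54; new result -48.
  H8: re-examined; everything it read last time is the same (G1 unchanged) — cache 0 kept, no run.
  B4: re-runs because H2 18->-6; new result 0.
  G12: re-runs because B4 18->0; new result 0.
  F8: re-runs because G12 -18->0; C3 -9->3; new result 3.
  G3: re-runs because F8 -27->3; H7 -7200->-48; new result -48.
  H12: re-runs because G7 18->6; E7 9->-3; new result 3.
  E6: re-runs because H12 27->3; H2 18->-6; new result 3.
  H11: re-runs because H7 -7200->-48; E6 27->3; new result -45.
  A12: re-runs because H11 -7173->-45; new result -45.
  C5: re-runs because F6 90->6; A12 -7173->-45; new result 51.
  D3: re-runs because A12 -7173->-45; G7 18->6; new result 6.
  A10: re-runs because D3 18->6; C5 7263->51; new result 57.
  D12: re-runs because G3 -7200->-48; A10 7281->57; new result -48.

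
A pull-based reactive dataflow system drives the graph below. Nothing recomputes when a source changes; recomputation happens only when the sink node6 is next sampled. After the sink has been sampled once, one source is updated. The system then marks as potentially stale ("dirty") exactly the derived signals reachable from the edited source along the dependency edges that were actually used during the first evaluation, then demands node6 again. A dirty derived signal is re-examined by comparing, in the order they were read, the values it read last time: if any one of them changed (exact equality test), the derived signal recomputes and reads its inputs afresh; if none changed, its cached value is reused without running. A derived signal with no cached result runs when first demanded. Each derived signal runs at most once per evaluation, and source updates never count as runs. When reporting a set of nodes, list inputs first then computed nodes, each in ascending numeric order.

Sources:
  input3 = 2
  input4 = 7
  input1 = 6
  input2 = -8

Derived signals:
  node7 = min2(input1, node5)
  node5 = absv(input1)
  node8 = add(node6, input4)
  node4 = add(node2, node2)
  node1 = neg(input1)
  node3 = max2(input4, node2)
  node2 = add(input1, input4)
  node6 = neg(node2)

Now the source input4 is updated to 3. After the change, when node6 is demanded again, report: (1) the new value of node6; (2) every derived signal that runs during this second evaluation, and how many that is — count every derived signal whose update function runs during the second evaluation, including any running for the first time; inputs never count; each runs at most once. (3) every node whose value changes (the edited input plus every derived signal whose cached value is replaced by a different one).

New value of node6: -9.
Derived signals that run: node2, node6 — 2 in total.
Values that change: input4, node2, node6.

First evaluation (everything demanded from the output):
  node2 = add(6, 7) = 13
  node6 = neg(13) = -13

Propagation after the edit:
  node2: runs — input4 7->3; result 9.
  node6: runs — node2 13->9; result -9.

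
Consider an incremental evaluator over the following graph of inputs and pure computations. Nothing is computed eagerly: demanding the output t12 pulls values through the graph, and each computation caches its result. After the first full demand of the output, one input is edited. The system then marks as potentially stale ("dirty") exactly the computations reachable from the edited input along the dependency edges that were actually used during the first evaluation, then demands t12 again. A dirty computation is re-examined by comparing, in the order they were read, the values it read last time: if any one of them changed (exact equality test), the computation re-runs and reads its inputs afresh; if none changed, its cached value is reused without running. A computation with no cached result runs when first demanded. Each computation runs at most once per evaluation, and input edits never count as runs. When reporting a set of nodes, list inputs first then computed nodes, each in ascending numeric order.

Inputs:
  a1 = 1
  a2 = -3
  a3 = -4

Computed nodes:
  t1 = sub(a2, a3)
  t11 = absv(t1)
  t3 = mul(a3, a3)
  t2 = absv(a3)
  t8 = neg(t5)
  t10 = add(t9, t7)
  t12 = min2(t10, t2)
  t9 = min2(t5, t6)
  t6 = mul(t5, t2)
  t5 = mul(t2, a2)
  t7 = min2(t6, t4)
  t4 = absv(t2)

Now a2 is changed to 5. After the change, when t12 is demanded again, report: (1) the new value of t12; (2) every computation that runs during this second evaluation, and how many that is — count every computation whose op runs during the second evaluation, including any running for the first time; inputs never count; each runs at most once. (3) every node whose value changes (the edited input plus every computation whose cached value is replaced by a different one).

t12 now evaluates to 4.
Run set: t5, t6, t7, t9, t10, t12 (6 run).
Changed values: a2, t5, t6, t7, t9, t10, t12.

Initial pass — values computed on the first demand:
  t2 = absv(-4) = 4
  t4 = absv(4) = 4
  t5 = mul(4, -3) = -12
  t6 = mul(-12, 4) = -48
  t7 = min2(-48, 4) = -48
  t9 = min2(-12, -48) = -48
  t10 = add(-48, -48) = -96
  t12 = min2(-96, 4) = -96

Second demand — change propagation:
  t5: re-runs because a2 -3->5; new result 20.
  t6: re-runs because t5 -12->20; new result 80.
  t7: re-runs because t6 -48->80; new result 4.
  t9: re-runs because t5 -12->20; t6 -48->80; new result 20.
  t10: re-runs because t9 -48->20; t7 -48->4; new result 24.
  t12: re-runs because t10 -96->24; new result 4.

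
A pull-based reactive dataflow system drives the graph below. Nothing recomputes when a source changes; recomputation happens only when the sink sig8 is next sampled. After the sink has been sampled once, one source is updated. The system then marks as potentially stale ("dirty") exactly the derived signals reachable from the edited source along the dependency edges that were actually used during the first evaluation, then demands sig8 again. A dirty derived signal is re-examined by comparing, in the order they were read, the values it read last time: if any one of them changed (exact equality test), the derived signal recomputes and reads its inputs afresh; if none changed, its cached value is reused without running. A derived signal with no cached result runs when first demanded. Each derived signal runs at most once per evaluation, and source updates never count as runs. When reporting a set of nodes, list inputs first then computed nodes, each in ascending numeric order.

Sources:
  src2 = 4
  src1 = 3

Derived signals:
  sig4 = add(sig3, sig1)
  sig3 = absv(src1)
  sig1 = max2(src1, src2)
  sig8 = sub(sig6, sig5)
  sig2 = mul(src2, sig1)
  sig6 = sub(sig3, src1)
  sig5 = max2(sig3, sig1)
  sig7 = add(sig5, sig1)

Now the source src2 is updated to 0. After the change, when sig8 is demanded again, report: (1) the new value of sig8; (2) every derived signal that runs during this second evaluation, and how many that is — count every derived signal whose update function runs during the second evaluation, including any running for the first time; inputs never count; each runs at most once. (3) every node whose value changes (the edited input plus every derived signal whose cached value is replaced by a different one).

First evaluation (everything demanded from the output):
  sig1 = max2(3, 4) = 4
  sig3 = absv(3) = 3
  sig5 = max2(3, 4) = 4
  sig6 = sub(3, 3) = 0
  sig8 = sub(0, 4) = -4

Propagation after the edit:
  sig1: runs — src2 4->0; result 3.
  sig5: runs — sig1 4->3; result 3.
  sig8: runs — sig5 4->3; result -3.

New value of sig8: -3.
Derived signals that run: sig1, sig5, sig8 — 3 in total.
Values that change: src2, sig1, sig5, sig8.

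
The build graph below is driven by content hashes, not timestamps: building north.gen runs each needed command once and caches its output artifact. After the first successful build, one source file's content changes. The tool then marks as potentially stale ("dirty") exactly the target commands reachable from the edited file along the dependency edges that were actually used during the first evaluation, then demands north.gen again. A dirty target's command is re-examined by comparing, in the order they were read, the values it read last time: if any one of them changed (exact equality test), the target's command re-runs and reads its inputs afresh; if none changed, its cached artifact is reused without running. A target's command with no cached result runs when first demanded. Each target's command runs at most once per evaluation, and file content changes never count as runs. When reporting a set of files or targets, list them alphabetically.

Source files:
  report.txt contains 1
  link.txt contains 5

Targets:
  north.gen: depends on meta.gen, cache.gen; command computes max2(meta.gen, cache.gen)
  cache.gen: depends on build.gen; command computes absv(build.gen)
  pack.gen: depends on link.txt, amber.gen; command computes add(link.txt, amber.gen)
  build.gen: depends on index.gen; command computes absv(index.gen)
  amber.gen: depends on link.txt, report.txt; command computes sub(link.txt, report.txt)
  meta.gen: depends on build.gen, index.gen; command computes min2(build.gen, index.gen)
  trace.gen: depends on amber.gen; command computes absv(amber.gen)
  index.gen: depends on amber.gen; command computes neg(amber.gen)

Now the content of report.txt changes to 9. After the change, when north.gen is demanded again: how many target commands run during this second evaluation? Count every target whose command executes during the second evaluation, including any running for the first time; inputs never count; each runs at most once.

Run set: amber.gen, build.gen, index.gen, meta.gen, north.gen (5 run).
The important point: at cache.gen every value read last time is unchanged, so the dirty flag clears without a run.

Initial pass — values computed on the first demand:
  amber.gen = sub(5, 1) = 4
  index.gen = neg(4) = -4
  build.gen = absv(-4) = 4
  cache.gen = absv(4) = 4
  meta.gen = min2(4, -4) = -4
  north.gen = max2(-4, 4) = 4

Second demand — change propagation:
  amber.gen: re-runs because report.txt 1->9; new result -4.
  index.gen: re-runs because amber.gen 4->-4; new result 4.
  build.gen: re-runs because index.gen -4->4; new result 4 (unchanged).
  cache.gen: re-examined; everything it read last time is the same (build.gen unchanged) — cache 4 kept, no run.
  meta.gen: re-runs because index.gen -4->4; new result 4.
  north.gen: re-runs because meta.gen -4->4; new result 4 (unchanged).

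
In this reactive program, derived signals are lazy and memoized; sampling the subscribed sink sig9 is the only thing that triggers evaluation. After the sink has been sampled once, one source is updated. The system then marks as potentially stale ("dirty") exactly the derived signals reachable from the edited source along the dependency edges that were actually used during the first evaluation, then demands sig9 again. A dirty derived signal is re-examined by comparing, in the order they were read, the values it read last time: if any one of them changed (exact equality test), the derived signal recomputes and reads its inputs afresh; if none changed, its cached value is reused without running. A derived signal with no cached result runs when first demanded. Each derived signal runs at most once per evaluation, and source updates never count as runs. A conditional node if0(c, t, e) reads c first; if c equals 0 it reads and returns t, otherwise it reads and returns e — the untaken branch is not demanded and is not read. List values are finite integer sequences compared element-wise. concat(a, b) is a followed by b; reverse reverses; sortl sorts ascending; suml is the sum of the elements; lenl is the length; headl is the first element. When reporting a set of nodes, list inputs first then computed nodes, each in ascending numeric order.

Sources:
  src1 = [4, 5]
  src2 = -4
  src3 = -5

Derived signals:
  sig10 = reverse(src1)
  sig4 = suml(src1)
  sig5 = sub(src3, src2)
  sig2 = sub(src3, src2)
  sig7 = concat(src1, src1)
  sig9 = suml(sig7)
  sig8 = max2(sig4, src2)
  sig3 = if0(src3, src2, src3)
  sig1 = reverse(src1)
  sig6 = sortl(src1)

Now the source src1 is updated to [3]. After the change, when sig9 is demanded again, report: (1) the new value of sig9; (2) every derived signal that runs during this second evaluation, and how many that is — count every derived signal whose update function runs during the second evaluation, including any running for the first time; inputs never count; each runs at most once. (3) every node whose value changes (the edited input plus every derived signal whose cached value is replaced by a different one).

First demand of the output computes:
  sig7 = concat([4, 5], [4, 5]) = [4, 5, 4, 5]
  sig9 = suml([4, 5, 4, 5]) = 18

After the edit, cleaning proceeds:
  sig7: a read changed (src1 [4, 5]->[3]; src1 [4, 5]->[3]) — executes, giving [3, 3].
  sig9: a read changed (sig7 [4, 5, 4, 5]->[3, 3]) — executes, giving 6.

Demanding sig9 again yields 6.
2 derived signals run: sig7, sig9.
The nodes whose values change: src1, sig7, sig9.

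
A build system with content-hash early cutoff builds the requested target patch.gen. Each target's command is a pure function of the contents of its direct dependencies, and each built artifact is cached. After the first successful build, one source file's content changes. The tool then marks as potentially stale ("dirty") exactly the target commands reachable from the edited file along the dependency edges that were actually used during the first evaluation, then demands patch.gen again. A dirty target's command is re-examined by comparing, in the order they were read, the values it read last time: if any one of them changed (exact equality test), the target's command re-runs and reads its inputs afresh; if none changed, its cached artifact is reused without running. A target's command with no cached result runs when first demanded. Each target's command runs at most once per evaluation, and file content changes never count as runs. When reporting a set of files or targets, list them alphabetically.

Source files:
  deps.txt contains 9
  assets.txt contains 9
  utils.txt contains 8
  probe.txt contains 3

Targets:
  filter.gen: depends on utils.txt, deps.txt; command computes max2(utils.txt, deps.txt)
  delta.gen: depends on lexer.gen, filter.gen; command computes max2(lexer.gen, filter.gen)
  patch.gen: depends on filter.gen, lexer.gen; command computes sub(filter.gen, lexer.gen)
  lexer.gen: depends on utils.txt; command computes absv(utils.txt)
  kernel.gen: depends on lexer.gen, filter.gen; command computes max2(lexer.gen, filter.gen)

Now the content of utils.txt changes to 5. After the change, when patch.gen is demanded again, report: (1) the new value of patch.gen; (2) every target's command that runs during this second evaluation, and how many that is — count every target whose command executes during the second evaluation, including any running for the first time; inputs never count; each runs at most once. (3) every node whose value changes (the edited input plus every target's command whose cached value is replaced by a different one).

New value of patch.gen: 4.
Target commands that run: filter.gen, lexer.gen, patch.gen — 3 in total.
Values that change: lexer.gen, patch.gen, utils.txt.

First evaluation (everything demanded from the output):
  filter.gen = max2(8, 9) = 9
  lexer.gen = absv(8) = 8
  patch.gen = sub(9, 8) = 1

Propagation after the edit:
  filter.gen: runs — utils.txt 8->5; result 9 (same value as before).
  lexer.gen: runs — utils.txt 8->5; result 5.
  patch.gen: runs — lexer.gen 8->5; result 4.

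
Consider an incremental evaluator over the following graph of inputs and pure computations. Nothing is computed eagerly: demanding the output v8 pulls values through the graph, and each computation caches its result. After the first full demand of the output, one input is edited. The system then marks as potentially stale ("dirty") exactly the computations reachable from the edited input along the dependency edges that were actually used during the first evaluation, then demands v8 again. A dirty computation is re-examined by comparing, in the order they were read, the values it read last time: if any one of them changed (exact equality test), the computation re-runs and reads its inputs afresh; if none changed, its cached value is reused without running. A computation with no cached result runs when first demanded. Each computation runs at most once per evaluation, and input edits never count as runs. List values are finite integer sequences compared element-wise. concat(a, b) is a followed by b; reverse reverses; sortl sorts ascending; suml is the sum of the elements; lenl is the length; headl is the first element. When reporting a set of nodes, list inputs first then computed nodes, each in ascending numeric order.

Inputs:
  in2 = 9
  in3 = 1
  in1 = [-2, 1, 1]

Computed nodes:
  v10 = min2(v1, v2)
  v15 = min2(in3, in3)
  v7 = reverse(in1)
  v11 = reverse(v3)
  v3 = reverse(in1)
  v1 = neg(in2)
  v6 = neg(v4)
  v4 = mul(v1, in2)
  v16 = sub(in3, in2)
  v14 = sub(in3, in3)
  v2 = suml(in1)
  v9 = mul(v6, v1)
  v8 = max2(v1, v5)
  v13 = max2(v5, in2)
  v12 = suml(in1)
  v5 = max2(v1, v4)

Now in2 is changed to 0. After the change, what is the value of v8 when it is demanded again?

v8 now evaluates to 0.

Initial pass — values computed on the first demand:
  v1 = neg(9) = -9
  v4 = mul(-9, 9) = -81
  v5 = max2(-9, -81) = -9
  v8 = max2(-9, -9) = -9

Second demand — change propagation:
  v1: re-runs because in2 9->0; new result 0.
  v4: re-runs because v1 -9->0; in2 9->0; new result 0.
  v5: re-runs because v1 -9->0; v4 -81->0; new result 0.
  v8: re-runs because v1 -9->0; v5 -9->0; new result 0.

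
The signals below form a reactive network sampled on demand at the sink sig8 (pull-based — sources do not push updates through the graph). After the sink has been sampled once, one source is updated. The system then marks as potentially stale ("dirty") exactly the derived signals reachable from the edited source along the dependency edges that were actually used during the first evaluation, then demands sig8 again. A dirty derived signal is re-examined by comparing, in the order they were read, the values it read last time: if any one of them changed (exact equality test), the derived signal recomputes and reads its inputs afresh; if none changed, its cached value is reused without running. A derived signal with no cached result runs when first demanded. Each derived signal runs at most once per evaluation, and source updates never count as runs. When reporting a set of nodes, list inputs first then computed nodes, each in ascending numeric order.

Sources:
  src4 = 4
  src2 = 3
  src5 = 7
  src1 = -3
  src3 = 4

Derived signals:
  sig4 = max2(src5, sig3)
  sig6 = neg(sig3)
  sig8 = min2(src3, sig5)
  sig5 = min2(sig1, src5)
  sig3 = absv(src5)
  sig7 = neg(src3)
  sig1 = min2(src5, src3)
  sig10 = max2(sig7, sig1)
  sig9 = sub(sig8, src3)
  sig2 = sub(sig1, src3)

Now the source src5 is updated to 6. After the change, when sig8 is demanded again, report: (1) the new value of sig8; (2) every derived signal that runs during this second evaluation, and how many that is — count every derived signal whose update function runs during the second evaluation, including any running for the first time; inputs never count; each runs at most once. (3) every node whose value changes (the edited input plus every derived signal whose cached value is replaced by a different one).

Initial pass — values computed on the first demand:
  sig1 = min2(7, 4) = 4
  sig5 = min2(4, 7) = 4
  sig8 = min2(4, 4) = 4

Second demand — change propagation:
  sig1: re-runs because src5 7->6; new result 4 (unchanged).
  sig5: re-runs because src5 7->6; new result 4 (unchanged).
  sig8: re-examined; everything it read last time is the same (src3 unchanged, sig5 unchanged) — cache 4 kept, no run.

The important point: at sig8 every value read last time is unchanged, so the dirty flag clears without a run.

sig8 now evaluates to 4.
Run set: sig1, sig5 (2 run).
Changed values: src5.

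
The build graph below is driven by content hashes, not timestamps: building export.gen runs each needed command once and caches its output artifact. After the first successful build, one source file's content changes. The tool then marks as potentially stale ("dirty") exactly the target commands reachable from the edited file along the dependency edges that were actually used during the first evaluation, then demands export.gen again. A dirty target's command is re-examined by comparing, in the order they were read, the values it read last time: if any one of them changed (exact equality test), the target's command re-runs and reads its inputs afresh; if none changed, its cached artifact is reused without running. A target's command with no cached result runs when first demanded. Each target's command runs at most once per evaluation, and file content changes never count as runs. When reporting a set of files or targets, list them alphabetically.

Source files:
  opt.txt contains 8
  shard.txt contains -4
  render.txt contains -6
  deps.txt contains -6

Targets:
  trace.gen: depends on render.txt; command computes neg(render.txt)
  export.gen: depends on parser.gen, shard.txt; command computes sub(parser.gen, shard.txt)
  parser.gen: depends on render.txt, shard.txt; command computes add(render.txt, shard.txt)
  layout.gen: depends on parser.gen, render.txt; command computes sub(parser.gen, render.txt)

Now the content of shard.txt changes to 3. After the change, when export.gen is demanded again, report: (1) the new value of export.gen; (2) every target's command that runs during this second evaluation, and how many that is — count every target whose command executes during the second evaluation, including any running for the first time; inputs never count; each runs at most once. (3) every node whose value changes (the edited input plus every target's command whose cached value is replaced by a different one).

export.gen now evaluates to -6.
Run set: export.gen, parser.gen (2 run).
Changed values: parser.gen, shard.txt.

Initial pass — values computed on the first demand:
  parser.gen = add(-6, -4) = -10
  export.gen = sub(-10, -4) = -6

Second demand — change propagation:
  parser.gen: re-runs because shard.txt -4->3; new result -3.
  export.gen: re-runs because parser.gen -10->-3; shard.txt -4->3; new result -6 (unchanged).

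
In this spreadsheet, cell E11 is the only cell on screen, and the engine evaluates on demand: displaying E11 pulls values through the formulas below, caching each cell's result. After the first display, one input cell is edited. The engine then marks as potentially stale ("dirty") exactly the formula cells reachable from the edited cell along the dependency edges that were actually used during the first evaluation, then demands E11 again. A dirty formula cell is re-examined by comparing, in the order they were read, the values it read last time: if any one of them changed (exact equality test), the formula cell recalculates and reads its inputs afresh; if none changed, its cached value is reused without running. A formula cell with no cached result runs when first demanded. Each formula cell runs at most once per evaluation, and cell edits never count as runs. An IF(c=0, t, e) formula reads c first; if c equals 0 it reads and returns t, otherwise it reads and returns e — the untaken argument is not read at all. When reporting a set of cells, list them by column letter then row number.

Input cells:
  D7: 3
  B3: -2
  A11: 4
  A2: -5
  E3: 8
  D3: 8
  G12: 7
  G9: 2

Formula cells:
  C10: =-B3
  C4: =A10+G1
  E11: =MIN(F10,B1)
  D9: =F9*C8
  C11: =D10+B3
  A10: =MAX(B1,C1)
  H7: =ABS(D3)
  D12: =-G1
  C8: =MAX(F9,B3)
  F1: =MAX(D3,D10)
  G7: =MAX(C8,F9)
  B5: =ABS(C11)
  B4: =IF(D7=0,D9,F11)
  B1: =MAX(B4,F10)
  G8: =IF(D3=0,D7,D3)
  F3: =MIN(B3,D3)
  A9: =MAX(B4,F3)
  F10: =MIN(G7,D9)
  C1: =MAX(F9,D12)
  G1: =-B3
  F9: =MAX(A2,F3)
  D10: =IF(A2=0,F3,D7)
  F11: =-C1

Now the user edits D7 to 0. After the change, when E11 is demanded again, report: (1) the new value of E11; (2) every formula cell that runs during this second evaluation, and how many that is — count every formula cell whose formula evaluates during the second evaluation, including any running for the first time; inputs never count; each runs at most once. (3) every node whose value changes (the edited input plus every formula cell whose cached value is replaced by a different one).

Initial pass — values computed on the first demand:
  F3 = MIN(-2, 8) = -2
  F9 = MAX(-5, -2) = -2
  C8 = MAX(-2, -2) = -2
  D9 = -2 * -2 = 4
  G1 = -(-2) = 2
  D12 = -(2) = -2
  C1 = MAX(-2, -2) = -2
  F11 = -(-2) = 2
  B4 = IF(D7=0: D7=3 -> else branch F11) = 2
  G7 = MAX(-2, -2) = -2
  F10 = MIN(-2, 4) = -2
  B1 = MAX(2, -2) = 2
  E11 = MIN(-2, 2) = -2

Second demand — change propagation:
  B4: re-runs because D7 3->0; new result 4.
  B1: re-runs because B4 2->4; new result 4.
  E11: re-runs because B1 2->4; new result -2 (unchanged).

E11 now evaluates to -2.
Run set: B1, B4, E11 (3 run).
Changed values: B1, B4, D7.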